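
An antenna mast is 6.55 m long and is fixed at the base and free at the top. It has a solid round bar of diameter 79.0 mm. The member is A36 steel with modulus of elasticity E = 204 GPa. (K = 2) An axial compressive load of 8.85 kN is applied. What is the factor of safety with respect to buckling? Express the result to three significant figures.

n ≈ 2.53

I = πd⁴/64 = π×79.0⁴/64 = 1.912×10^6 mm⁴
I = 1.912×10^6 mm⁴ = 1.912×10^-6 m⁴
Effective length L_e = K·L = 2 × 6.55 = 13.10 m
P_cr = π²EI / L_e² = π² × 204×10⁹ × 1.912×10^-6 / 13.10² = 2.243×10^4 N
Factor of safety n = P_cr / P = 22.432 / 8.85 = 2.53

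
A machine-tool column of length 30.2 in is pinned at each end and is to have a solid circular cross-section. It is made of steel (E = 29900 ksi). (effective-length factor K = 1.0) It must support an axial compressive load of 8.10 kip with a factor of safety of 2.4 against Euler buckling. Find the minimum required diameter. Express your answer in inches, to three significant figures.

d ≈ 1.05 in

Required P_cr = n·P = 2.4 × 8.10 = 19.44 kip
L_e = K·L = 1 × 30.2 = 30.20 in
Required I = P_cr·L_e²/(π²E) = 1.944×10^4 × 30.20² / (π² × 2.99×10^7) = 6.008×10^-2 in⁴
Solid circle: I = πd⁴/64  ⇒  d = (64I/π)^(1/4) = (64×6.008×10^-2/π)^(1/4) = 1.05 in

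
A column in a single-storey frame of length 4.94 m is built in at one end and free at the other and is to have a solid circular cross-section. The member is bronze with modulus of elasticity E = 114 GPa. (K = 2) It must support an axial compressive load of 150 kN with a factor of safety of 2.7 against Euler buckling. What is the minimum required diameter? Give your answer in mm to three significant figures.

d ≈ 164 mm

Required P_cr = n·P = 2.7 × 150 = 405.0 kN
L_e = K·L = 2 × 4.94 = 9.880 m
Required I = P_cr·L_e²/(π²E) = 4.050×10^5 × 9.880² / (π² × 1.14×10^11) = 3.514×10^-5 m⁴
I_req = 3.514×10^7 mm⁴
Solid circle: I = πd⁴/64  ⇒  d = (64I/π)^(1/4) = (64×3.514×10^7/π)^(1/4) = 164 mm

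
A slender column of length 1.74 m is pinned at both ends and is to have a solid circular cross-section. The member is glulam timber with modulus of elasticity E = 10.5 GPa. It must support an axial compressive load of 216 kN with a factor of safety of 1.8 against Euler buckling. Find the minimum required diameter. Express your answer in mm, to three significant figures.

d ≈ 123 mm

Required P_cr = n·P = 1.8 × 216 = 388.8 kN
L_e = K·L = 1 × 1.74 = 1.740 m
Required I = P_cr·L_e²/(π²E) = 3.888×10^5 × 1.740² / (π² × 1.05×10^10) = 1.136×10^-5 m⁴
I_req = 1.136×10^7 mm⁴
Solid circle: I = πd⁴/64  ⇒  d = (64I/π)^(1/4) = (64×1.136×10^7/π)^(1/4) = 123 mm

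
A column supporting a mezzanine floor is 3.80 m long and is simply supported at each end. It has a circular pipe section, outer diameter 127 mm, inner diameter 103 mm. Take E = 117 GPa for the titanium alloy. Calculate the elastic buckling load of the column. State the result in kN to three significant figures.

d_o = 127 mm, d_i = 103 mm
I = π(d_o⁴ − d_i⁴)/64 = π(127⁴ − 103.0⁴)/64 = 7.245×10^6 mm⁴
I = 7.245×10^6 mm⁴ = 7.245×10^-6 m⁴
Effective length L_e = K·L = 1 × 3.80 = 3.800 m
P_cr = π²EI / L_e² = π² × 117×10⁹ × 7.245×10^-6 / 3.800² = 5.794×10^5 N

P_cr ≈ 579 kN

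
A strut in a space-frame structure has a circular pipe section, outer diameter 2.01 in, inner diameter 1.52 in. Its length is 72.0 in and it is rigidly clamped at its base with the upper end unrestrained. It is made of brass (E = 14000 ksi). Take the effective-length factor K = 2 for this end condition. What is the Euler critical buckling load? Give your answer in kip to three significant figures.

d_o = 2.01 in, d_i = 1.52 in
I = π(d_o⁴ − d_i⁴)/64 = π(2.01⁴ − 1.520⁴)/64 = 0.5392 in⁴
Effective length L_e = K·L = 2 × 72.0 = 144.0 in
P_cr = π²EI / L_e² = π² × 14000×10³ × 0.5392 / 144.0² = 3.593×10^3 lb

P_cr ≈ 3.59 kip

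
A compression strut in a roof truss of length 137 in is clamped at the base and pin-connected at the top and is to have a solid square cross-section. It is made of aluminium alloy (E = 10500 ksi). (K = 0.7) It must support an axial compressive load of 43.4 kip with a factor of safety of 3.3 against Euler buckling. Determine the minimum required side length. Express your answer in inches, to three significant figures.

Required P_cr = n·P = 3.3 × 43.4 = 143.2 kip
L_e = K·L = 0.7 × 137 = 95.90 in
Required I = P_cr·L_e²/(π²E) = 1.432×10^5 × 95.90² / (π² × 1.05×10^7) = 12.71 in⁴
Solid square: I = a⁴/12  ⇒  a = (12I)^(1/4) = (12×12.71)^(1/4) = 3.51 in

a ≈ 3.51 in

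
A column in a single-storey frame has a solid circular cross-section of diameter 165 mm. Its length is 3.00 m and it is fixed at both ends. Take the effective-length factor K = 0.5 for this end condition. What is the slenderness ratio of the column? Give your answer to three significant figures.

λ ≈ 36.4

For a solid circle r = d/4 = 165/4 = 41.25 mm
L_e = K·L = 0.5 × 3.00 m = 1.500 m = 1500.0 mm
λ = L_e / r_min = 1500.0 / 41.25 = 36.4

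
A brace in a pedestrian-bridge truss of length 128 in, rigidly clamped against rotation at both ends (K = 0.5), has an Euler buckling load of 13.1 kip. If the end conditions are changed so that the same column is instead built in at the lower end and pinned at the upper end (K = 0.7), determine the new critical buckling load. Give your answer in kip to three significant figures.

P_cr ∝ 1/K², so P_cr,new = P_cr,old × (K_old/K_new)² = 13.1 × (0.5/0.7)²
= 13.1 × 0.5102 = 6.68 kip

P_cr ≈ 6.68 kip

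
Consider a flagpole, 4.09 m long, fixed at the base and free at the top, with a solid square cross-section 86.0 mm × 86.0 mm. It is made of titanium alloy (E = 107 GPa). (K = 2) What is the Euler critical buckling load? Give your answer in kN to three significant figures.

P_cr ≈ 71.9 kN

I = a⁴/12 = 86.0⁴/12 = 4.558×10^6 mm⁴
I = 4.558×10^6 mm⁴ = 4.558×10^-6 m⁴
Effective length L_e = K·L = 2 × 4.09 = 8.180 m
P_cr = π²EI / L_e² = π² × 107×10⁹ × 4.558×10^-6 / 8.180² = 7.194×10^4 N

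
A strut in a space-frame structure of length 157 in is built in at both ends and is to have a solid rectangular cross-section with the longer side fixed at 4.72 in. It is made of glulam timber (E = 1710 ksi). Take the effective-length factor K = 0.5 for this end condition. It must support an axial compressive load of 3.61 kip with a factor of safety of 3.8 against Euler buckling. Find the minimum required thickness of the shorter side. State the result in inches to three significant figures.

b ≈ 2.34 in

Required P_cr = n·P = 3.8 × 3.61 = 13.72 kip
L_e = K·L = 0.5 × 157 = 78.50 in
Required I = P_cr·L_e²/(π²E) = 1.372×10^4 × 78.50² / (π² × 1.71×10^6) = 5.009 in⁴
Rectangle, weak axis: I_min = h·b³/12 with h = 4.72 in fixed  ⇒  b = (12I/h)^(1/3) = 2.34 in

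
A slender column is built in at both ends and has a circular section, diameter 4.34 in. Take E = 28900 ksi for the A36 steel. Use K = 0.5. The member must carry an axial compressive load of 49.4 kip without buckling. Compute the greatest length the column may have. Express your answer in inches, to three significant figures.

L_max ≈ 634 in

I = πd⁴/64 = π×4.34⁴/64 = 17.42 in⁴
At the buckling limit P_cr = P = 4.940×10^4 lb
From P_cr = π²EI/(K·L)²:  L = (1/K)·√(π²EI/P_cr) = (1/0.5)·√(π²×2.89×10^7×17.42/4.940×10^4)
L = 634 in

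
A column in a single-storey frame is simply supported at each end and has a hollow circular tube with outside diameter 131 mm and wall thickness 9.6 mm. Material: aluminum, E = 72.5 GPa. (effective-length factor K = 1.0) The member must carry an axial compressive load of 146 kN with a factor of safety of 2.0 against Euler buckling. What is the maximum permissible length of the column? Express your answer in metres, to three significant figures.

L_max ≈ 4.08 m

Inner diameter d_i = 131 − 2×9.6 = 111.8 mm
I = π(d_o⁴ − d_i⁴)/64 = π(131⁴ − 111.8⁴)/64 = 6.787×10^6 mm⁴
I = 6.787×10^-6 m⁴
Required critical load P_cr = n·P = 2.0 × 146 = 292.0 kN = 2.920×10^5 N
From P_cr = π²EI/(K·L)²:  L = (1/K)·√(π²EI/P_cr) = (1/1)·√(π²×7.25×10^10×6.787×10^-6/2.920×10^5)
L = 4.08 m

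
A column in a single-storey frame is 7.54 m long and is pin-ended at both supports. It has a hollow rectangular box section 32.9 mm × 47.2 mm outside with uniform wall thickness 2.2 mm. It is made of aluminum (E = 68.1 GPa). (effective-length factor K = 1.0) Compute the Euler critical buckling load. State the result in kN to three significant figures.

Inner dimensions: h_i = 47.2 − 2×2.2 = 42.80 mm, b_i = 32.9 − 2×2.2 = 28.50 mm
Weak-axis I_min = (h_o·b_o³ − h_i·b_i³)/12 with b_o = 32.9, b_i = 28.50 mm (shorter outer/inner sides).
I_min = (47.2×32.9³ − 42.80×28.50³)/12 = 5.751×10^4 mm⁴
I = 5.751×10^4 mm⁴ = 5.751×10^-8 m⁴
Effective length L_e = K·L = 1 × 7.54 = 7.540 m
P_cr = π²EI / L_e² = π² × 68.1×10⁹ × 5.751×10^-8 / 7.540² = 679.9 N

P_cr ≈ 0.680 kN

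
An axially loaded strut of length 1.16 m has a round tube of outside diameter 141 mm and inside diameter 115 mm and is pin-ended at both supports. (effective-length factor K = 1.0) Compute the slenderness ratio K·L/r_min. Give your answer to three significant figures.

λ ≈ 25.5

d_o = 141 mm, d_i = 115 mm
I = π(d_o⁴ − d_i⁴)/64 = π(141⁴ − 115.0⁴)/64 = 1.082×10^7 mm⁴
A = 5.228×10^3 mm²;  r_min = √(I/A) = √(1.082×10^7/5.228×10^3) = 45.49 mm
L_e = K·L = 1 × 1.16 m = 1.160 m = 1160.0 mm
λ = L_e / r_min = 1160.0 / 45.49 = 25.5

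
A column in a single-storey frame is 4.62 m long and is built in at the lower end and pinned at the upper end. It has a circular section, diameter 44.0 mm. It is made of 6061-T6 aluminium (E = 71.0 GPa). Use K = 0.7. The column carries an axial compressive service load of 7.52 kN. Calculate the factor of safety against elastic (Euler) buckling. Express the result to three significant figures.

I = πd⁴/64 = π×44.0⁴/64 = 1.840×10^5 mm⁴
I = 1.840×10^5 mm⁴ = 1.840×10^-7 m⁴
Effective length L_e = K·L = 0.7 × 4.62 = 3.234 m
P_cr = π²EI / L_e² = π² × 71.0×10⁹ × 1.840×10^-7 / 3.234² = 1.233×10^4 N
Factor of safety n = P_cr / P = 12.327 / 7.52 = 1.64

n ≈ 1.64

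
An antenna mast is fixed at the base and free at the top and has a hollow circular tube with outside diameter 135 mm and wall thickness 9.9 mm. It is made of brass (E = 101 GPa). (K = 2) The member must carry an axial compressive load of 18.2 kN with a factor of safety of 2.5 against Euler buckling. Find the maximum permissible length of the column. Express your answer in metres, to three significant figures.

L_max ≈ 6.48 m

Inner diameter d_i = 135 − 2×9.9 = 115.2 mm
I = π(d_o⁴ − d_i⁴)/64 = π(135⁴ − 115.2⁴)/64 = 7.659×10^6 mm⁴
I = 7.659×10^-6 m⁴
Required critical load P_cr = n·P = 2.5 × 18.2 = 45.50 kN = 4.550×10^4 N
From P_cr = π²EI/(K·L)²:  L = (1/K)·√(π²EI/P_cr) = (1/2)·√(π²×1.01×10^11×7.659×10^-6/4.550×10^4)
L = 6.48 m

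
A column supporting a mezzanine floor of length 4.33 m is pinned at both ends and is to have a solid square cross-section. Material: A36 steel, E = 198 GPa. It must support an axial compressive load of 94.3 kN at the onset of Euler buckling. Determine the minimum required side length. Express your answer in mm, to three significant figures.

L_e = K·L = 1 × 4.33 = 4.330 m
Required I = P_cr·L_e²/(π²E) = 9.430×10^4 × 4.330² / (π² × 1.98×10^11) = 9.047×10^-7 m⁴
I_req = 9.047×10^5 mm⁴
Solid square: I = a⁴/12  ⇒  a = (12I)^(1/4) = (12×9.047×10^5)^(1/4) = 57.4 mm

a ≈ 57.4 mm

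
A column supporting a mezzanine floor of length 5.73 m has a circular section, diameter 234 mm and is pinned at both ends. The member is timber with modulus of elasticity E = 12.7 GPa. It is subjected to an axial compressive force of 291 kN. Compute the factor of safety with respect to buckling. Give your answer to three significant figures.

n ≈ 1.93

I = πd⁴/64 = π×234⁴/64 = 1.472×10^8 mm⁴
I = 1.472×10^8 mm⁴ = 1.472×10^-4 m⁴
Effective length L_e = K·L = 1 × 5.73 = 5.730 m
P_cr = π²EI / L_e² = π² × 12.7×10⁹ × 1.472×10^-4 / 5.730² = 5.619×10^5 N
Factor of safety n = P_cr / P = 561.86 / 291 = 1.93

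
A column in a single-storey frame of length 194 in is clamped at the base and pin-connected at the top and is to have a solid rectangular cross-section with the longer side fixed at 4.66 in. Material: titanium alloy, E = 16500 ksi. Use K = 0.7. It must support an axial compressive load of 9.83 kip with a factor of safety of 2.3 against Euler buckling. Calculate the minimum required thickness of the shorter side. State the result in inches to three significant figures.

b ≈ 1.88 in

Required P_cr = n·P = 2.3 × 9.83 = 22.61 kip
L_e = K·L = 0.7 × 194 = 135.8 in
Required I = P_cr·L_e²/(π²E) = 2.261×10^4 × 135.8² / (π² × 1.65×10^7) = 2.560 in⁴
Rectangle, weak axis: I_min = h·b³/12 with h = 4.66 in fixed  ⇒  b = (12I/h)^(1/3) = 1.88 in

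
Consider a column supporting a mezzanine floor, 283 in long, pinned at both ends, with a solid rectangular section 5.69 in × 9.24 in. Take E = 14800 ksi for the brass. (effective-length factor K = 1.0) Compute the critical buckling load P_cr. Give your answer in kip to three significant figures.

P_cr ≈ 259 kip

Buckling occurs about the weak axis: I_min = h·b³/12 with b = 5.69 in (the shorter side).
I_min = 9.24×5.69³/12 = 141.8 in⁴
Effective length L_e = K·L = 1 × 283 = 283.0 in
P_cr = π²EI / L_e² = π² × 14800×10³ × 141.8 / 283.0² = 2.587×10^5 lb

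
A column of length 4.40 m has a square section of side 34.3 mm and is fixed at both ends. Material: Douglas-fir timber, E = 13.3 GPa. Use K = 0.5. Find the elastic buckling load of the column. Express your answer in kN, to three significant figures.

P_cr ≈ 3.13 kN

I = a⁴/12 = 34.3⁴/12 = 1.153×10^5 mm⁴
I = 1.153×10^5 mm⁴ = 1.153×10^-7 m⁴
Effective length L_e = K·L = 0.5 × 4.40 = 2.200 m
P_cr = π²EI / L_e² = π² × 13.3×10⁹ × 1.153×10^-7 / 2.200² = 3.128×10^3 N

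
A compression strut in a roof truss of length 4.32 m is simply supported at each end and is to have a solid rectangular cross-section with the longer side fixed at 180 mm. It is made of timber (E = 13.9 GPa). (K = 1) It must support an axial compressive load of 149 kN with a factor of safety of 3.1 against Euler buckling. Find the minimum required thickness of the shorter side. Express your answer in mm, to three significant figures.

Required P_cr = n·P = 3.1 × 149 = 461.9 kN
L_e = K·L = 1 × 4.32 = 4.320 m
Required I = P_cr·L_e²/(π²E) = 4.619×10^5 × 4.320² / (π² × 1.39×10^10) = 6.283×10^-5 m⁴
I_req = 6.283×10^7 mm⁴
Rectangle, weak axis: I_min = h·b³/12 with h = 180 mm fixed  ⇒  b = (12I/h)^(1/3) = 161 mm

b ≈ 161 mm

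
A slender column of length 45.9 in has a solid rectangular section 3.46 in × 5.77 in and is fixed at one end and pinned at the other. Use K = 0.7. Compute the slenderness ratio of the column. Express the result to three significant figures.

For a rectangle r_min = b/√12 = 3.46/√12 = 0.9988 in
L_e = K·L = 0.7 × 45.9 = 32.13 in
λ = L_e / r_min = 32.130 / 0.9988 = 32.2

λ ≈ 32.2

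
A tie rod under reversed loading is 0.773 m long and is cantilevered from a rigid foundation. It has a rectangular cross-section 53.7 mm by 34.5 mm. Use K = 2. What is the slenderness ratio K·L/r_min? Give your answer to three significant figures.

Buckling occurs about the weak axis: I_min = h·b³/12 with b = 34.5 mm (the shorter side).
I_min = 53.7×34.5³/12 = 1.838×10^5 mm⁴
A = 1.853×10^3 mm²;  r_min = √(I/A) = √(1.838×10^5/1.853×10^3) = 9.959 mm
L_e = K·L = 2 × 0.773 m = 1.546 m = 1546.0 mm
λ = L_e / r_min = 1546.0 / 9.959 = 155

λ ≈ 155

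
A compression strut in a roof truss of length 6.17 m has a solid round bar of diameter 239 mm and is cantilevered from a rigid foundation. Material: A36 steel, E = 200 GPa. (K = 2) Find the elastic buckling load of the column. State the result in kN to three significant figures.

P_cr ≈ 2080 kN

I = πd⁴/64 = π×239⁴/64 = 1.602×10^8 mm⁴
I = 1.602×10^8 mm⁴ = 1.602×10^-4 m⁴
Effective length L_e = K·L = 2 × 6.17 = 12.34 m
P_cr = π²EI / L_e² = π² × 200×10⁹ × 1.602×10^-4 / 12.34² = 2.076×10^6 N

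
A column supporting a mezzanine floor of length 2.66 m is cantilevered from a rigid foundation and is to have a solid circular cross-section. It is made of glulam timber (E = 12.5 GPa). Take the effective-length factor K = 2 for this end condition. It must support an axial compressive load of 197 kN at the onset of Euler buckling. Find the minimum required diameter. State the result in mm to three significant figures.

d ≈ 174 mm

L_e = K·L = 2 × 2.66 = 5.320 m
Required I = P_cr·L_e²/(π²E) = 1.970×10^5 × 5.320² / (π² × 1.25×10^10) = 4.519×10^-5 m⁴
I_req = 4.519×10^7 mm⁴
Solid circle: I = πd⁴/64  ⇒  d = (64I/π)^(1/4) = (64×4.519×10^7/π)^(1/4) = 174 mm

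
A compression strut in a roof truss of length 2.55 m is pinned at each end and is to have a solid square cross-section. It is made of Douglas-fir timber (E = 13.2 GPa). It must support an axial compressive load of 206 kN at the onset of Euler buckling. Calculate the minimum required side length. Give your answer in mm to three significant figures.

a ≈ 105 mm

L_e = K·L = 1 × 2.55 = 2.550 m
Required I = P_cr·L_e²/(π²E) = 2.060×10^5 × 2.550² / (π² × 1.32×10^10) = 1.028×10^-5 m⁴
I_req = 1.028×10^7 mm⁴
Solid square: I = a⁴/12  ⇒  a = (12I)^(1/4) = (12×1.028×10^7)^(1/4) = 105 mm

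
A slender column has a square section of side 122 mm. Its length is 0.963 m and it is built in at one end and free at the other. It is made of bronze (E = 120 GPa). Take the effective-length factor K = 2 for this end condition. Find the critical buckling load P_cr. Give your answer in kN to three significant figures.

P_cr ≈ 5890 kN

I = a⁴/12 = 122⁴/12 = 1.846×10^7 mm⁴
I = 1.846×10^7 mm⁴ = 1.846×10^-5 m⁴
Effective length L_e = K·L = 2 × 0.963 = 1.926 m
P_cr = π²EI / L_e² = π² × 120×10⁹ × 1.846×10^-5 / 1.926² = 5.894×10^6 N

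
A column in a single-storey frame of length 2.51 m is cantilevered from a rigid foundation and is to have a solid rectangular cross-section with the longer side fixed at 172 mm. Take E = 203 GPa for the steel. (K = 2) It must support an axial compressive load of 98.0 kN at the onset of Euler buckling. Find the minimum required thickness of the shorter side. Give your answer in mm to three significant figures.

b ≈ 44.1 mm

L_e = K·L = 2 × 2.51 = 5.020 m
Required I = P_cr·L_e²/(π²E) = 9.800×10^4 × 5.020² / (π² × 2.03×10^11) = 1.233×10^-6 m⁴
I_req = 1.233×10^6 mm⁴
Rectangle, weak axis: I_min = h·b³/12 with h = 172 mm fixed  ⇒  b = (12I/h)^(1/3) = 44.1 mm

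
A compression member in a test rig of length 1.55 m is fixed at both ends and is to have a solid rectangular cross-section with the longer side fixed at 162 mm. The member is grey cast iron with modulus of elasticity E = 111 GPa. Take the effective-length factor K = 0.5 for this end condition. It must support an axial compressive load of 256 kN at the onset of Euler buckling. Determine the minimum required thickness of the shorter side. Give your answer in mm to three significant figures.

b ≈ 21.8 mm

L_e = K·L = 0.5 × 1.55 = 0.7750 m
Required I = P_cr·L_e²/(π²E) = 2.560×10^5 × 0.7750² / (π² × 1.11×10^11) = 1.404×10^-7 m⁴
I_req = 1.404×10^5 mm⁴
Rectangle, weak axis: I_min = h·b³/12 with h = 162 mm fixed  ⇒  b = (12I/h)^(1/3) = 21.8 mm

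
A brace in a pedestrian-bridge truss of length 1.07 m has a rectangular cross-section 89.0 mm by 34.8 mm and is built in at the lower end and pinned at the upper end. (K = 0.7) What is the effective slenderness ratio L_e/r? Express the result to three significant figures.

λ ≈ 74.6

For a rectangle r_min = b/√12 = 34.8/√12 = 10.05 mm
L_e = K·L = 0.7 × 1.07 m = 0.7490 m = 749.00 mm
λ = L_e / r_min = 749.00 / 10.05 = 74.6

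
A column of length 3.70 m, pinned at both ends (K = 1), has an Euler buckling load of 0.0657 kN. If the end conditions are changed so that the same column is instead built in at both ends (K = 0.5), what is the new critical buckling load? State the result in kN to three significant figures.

P_cr ≈ 0.263 kN

P_cr ∝ 1/K², so P_cr,new = P_cr,old × (K_old/K_new)² = 0.0657 × (1/0.5)²
= 0.0657 × 4.000 = 0.263 kN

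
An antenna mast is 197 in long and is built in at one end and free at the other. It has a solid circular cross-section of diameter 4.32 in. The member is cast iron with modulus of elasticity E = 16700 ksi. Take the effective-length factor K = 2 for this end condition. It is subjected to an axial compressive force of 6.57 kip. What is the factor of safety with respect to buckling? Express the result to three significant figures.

I = πd⁴/64 = π×4.32⁴/64 = 17.10 in⁴
Effective length L_e = K·L = 2 × 197 = 394.0 in
P_cr = π²EI / L_e² = π² × 16700×10³ × 17.10 / 394.0² = 1.815×10^4 lb
Factor of safety n = P_cr / P = 18.152 / 6.57 = 2.76

n ≈ 2.76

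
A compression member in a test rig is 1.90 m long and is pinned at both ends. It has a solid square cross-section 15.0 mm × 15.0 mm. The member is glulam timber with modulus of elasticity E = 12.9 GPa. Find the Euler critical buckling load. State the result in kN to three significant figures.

I = a⁴/12 = 15.0⁴/12 = 4.219×10^3 mm⁴
I = 4.219×10^3 mm⁴ = 4.219×10^-9 m⁴
Effective length L_e = K·L = 1 × 1.90 = 1.900 m
P_cr = π²EI / L_e² = π² × 12.9×10⁹ × 4.219×10^-9 / 1.900² = 148.8 N

P_cr ≈ 0.149 kN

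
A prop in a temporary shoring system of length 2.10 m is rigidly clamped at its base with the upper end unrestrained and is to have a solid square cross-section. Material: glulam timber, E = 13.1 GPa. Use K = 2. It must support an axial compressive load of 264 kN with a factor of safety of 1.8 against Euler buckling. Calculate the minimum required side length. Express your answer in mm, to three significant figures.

Required P_cr = n·P = 1.8 × 264 = 475.2 kN
L_e = K·L = 2 × 2.10 = 4.200 m
Required I = P_cr·L_e²/(π²E) = 4.752×10^5 × 4.200² / (π² × 1.31×10^10) = 6.483×10^-5 m⁴
I_req = 6.483×10^7 mm⁴
Solid square: I = a⁴/12  ⇒  a = (12I)^(1/4) = (12×6.483×10^7)^(1/4) = 167 mm

a ≈ 167 mm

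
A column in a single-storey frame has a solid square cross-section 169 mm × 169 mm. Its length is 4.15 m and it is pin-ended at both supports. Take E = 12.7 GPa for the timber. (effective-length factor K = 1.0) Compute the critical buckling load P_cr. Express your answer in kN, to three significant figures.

I = a⁴/12 = 169⁴/12 = 6.798×10^7 mm⁴
I = 6.798×10^7 mm⁴ = 6.798×10^-5 m⁴
Effective length L_e = K·L = 1 × 4.15 = 4.150 m
P_cr = π²EI / L_e² = π² × 12.7×10⁹ × 6.798×10^-5 / 4.150² = 4.947×10^5 N

P_cr ≈ 495 kN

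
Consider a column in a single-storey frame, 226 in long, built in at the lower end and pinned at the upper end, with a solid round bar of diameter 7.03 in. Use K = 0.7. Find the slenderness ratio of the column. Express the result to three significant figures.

I = πd⁴/64 = π×7.03⁴/64 = 119.9 in⁴
A = 38.82 in²;  r_min = √(I/A) = √(119.9/38.82) = 1.758 in
L_e = K·L = 0.7 × 226 = 158.2 in
λ = L_e / r_min = 158.20 / 1.758 = 90.0

λ ≈ 90.0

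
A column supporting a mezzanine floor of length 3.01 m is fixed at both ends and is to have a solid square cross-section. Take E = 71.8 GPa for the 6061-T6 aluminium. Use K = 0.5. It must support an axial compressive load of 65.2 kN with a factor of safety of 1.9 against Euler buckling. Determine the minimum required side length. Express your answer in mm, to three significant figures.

Required P_cr = n·P = 1.9 × 65.2 = 123.9 kN
L_e = K·L = 0.5 × 3.01 = 1.505 m
Required I = P_cr·L_e²/(π²E) = 1.239×10^5 × 1.505² / (π² × 7.18×10^10) = 3.960×10^-7 m⁴
I_req = 3.960×10^5 mm⁴
Solid square: I = a⁴/12  ⇒  a = (12I)^(1/4) = (12×3.960×10^5)^(1/4) = 46.7 mm

a ≈ 46.7 mm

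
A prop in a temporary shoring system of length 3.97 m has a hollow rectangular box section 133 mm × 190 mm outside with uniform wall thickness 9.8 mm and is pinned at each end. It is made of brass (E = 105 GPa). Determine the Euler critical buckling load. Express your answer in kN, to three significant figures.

Inner dimensions: h_i = 190 − 2×9.8 = 170.4 mm, b_i = 133 − 2×9.8 = 113.4 mm
Weak-axis I_min = (h_o·b_o³ − h_i·b_i³)/12 with b_o = 133, b_i = 113.4 mm (shorter outer/inner sides).
I_min = (190×133³ − 170.4×113.4³)/12 = 1.654×10^7 mm⁴
I = 1.654×10^7 mm⁴ = 1.654×10^-5 m⁴
Effective length L_e = K·L = 1 × 3.97 = 3.970 m
P_cr = π²EI / L_e² = π² × 105×10⁹ × 1.654×10^-5 / 3.970² = 1.088×10^6 N

P_cr ≈ 1090 kN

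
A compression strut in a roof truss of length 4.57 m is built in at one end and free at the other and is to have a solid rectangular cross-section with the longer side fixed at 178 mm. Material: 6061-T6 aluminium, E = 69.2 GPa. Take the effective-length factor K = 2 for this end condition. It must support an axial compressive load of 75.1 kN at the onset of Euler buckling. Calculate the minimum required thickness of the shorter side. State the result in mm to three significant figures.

L_e = K·L = 2 × 4.57 = 9.140 m
Required I = P_cr·L_e²/(π²E) = 7.510×10^4 × 9.140² / (π² × 6.92×10^10) = 9.186×10^-6 m⁴
I_req = 9.186×10^6 mm⁴
Rectangle, weak axis: I_min = h·b³/12 with h = 178 mm fixed  ⇒  b = (12I/h)^(1/3) = 85.2 mm

b ≈ 85.2 mm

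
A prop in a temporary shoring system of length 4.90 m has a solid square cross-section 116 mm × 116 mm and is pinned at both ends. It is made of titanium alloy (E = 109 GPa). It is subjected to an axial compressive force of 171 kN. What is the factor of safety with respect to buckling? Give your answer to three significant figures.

I = a⁴/12 = 116⁴/12 = 1.509×10^7 mm⁴
I = 1.509×10^7 mm⁴ = 1.509×10^-5 m⁴
Effective length L_e = K·L = 1 × 4.90 = 4.900 m
P_cr = π²EI / L_e² = π² × 109×10⁹ × 1.509×10^-5 / 4.900² = 6.761×10^5 N
Factor of safety n = P_cr / P = 676.06 / 171 = 3.95

n ≈ 3.95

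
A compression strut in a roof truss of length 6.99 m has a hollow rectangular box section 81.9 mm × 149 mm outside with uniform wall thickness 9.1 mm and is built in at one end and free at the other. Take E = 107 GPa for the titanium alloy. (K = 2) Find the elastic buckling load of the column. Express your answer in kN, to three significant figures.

P_cr ≈ 21.6 kN

Inner dimensions: h_i = 149 − 2×9.1 = 130.8 mm, b_i = 81.9 − 2×9.1 = 63.70 mm
Weak-axis I_min = (h_o·b_o³ − h_i·b_i³)/12 with b_o = 81.9, b_i = 63.70 mm (shorter outer/inner sides).
I_min = (149×81.9³ − 130.8×63.70³)/12 = 4.004×10^6 mm⁴
I = 4.004×10^6 mm⁴ = 4.004×10^-6 m⁴
Effective length L_e = K·L = 2 × 6.99 = 13.98 m
P_cr = π²EI / L_e² = π² × 107×10⁹ × 4.004×10^-6 / 13.98² = 2.163×10^4 N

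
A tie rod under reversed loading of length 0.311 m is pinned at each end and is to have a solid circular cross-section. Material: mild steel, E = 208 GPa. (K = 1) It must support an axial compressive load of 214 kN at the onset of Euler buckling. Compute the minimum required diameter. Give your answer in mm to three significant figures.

L_e = K·L = 1 × 0.311 = 0.3110 m
Required I = P_cr·L_e²/(π²E) = 2.140×10^5 × 0.3110² / (π² × 2.08×10^11) = 1.008×10^-8 m⁴
I_req = 1.008×10^4 mm⁴
Solid circle: I = πd⁴/64  ⇒  d = (64I/π)^(1/4) = (64×1.008×10^4/π)^(1/4) = 21.3 mm

d ≈ 21.3 mm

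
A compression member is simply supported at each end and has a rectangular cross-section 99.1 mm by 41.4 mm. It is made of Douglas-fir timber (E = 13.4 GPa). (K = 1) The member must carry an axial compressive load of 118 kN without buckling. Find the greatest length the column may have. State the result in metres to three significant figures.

L_max ≈ 0.810 m

Buckling occurs about the weak axis: I_min = h·b³/12 with b = 41.4 mm (the shorter side).
I_min = 99.1×41.4³/12 = 5.860×10^5 mm⁴
I = 5.860×10^-7 m⁴
At the buckling limit P_cr = P = 1.180×10^5 N
From P_cr = π²EI/(K·L)²:  L = (1/K)·√(π²EI/P_cr) = (1/1)·√(π²×1.34×10^10×5.860×10^-7/1.180×10^5)
L = 0.810 m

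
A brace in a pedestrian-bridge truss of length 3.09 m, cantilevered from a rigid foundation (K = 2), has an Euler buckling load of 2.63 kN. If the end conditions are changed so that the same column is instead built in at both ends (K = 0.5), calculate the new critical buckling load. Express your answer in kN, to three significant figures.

P_cr ≈ 42.1 kN

P_cr ∝ 1/K², so P_cr,new = P_cr,old × (K_old/K_new)² = 2.63 × (2/0.5)²
= 2.63 × 16.00 = 42.1 kN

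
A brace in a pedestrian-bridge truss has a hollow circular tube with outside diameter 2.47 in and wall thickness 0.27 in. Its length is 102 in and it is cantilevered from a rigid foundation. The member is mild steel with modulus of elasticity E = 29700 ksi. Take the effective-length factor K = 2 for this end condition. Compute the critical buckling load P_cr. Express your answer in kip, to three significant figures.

Inner diameter d_i = 2.47 − 2×0.27 = 1.930 in
I = π(d_o⁴ − d_i⁴)/64 = π(2.47⁴ − 1.930⁴)/64 = 1.146 in⁴
Effective length L_e = K·L = 2 × 102 = 204.0 in
P_cr = π²EI / L_e² = π² × 29700×10³ × 1.146 / 204.0² = 8.072×10^3 lb

P_cr ≈ 8.07 kip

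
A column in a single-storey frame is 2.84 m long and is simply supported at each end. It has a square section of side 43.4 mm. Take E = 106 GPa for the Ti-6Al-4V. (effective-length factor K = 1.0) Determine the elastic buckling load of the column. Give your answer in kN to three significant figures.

P_cr ≈ 38.3 kN

I = a⁴/12 = 43.4⁴/12 = 2.956×10^5 mm⁴
I = 2.956×10^5 mm⁴ = 2.956×10^-7 m⁴
Effective length L_e = K·L = 1 × 2.84 = 2.840 m
P_cr = π²EI / L_e² = π² × 106×10⁹ × 2.956×10^-7 / 2.840² = 3.835×10^4 N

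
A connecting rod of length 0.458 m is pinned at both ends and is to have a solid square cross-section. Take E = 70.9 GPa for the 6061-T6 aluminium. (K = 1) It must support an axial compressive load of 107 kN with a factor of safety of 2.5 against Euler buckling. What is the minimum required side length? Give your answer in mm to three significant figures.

Required P_cr = n·P = 2.5 × 107 = 267.5 kN
L_e = K·L = 1 × 0.458 = 0.4580 m
Required I = P_cr·L_e²/(π²E) = 2.675×10^5 × 0.4580² / (π² × 7.09×10^10) = 8.019×10^-8 m⁴
I_req = 8.019×10^4 mm⁴
Solid square: I = a⁴/12  ⇒  a = (12I)^(1/4) = (12×8.019×10^4)^(1/4) = 31.3 mm

a ≈ 31.3 mm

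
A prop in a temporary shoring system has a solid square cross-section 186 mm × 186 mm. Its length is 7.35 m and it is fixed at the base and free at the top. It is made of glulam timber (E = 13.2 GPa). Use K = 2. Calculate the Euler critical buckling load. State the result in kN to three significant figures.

P_cr ≈ 60.1 kN

I = a⁴/12 = 186⁴/12 = 9.974×10^7 mm⁴
I = 9.974×10^7 mm⁴ = 9.974×10^-5 m⁴
Effective length L_e = K·L = 2 × 7.35 = 14.70 m
P_cr = π²EI / L_e² = π² × 13.2×10⁹ × 9.974×10^-5 / 14.70² = 6.013×10^4 N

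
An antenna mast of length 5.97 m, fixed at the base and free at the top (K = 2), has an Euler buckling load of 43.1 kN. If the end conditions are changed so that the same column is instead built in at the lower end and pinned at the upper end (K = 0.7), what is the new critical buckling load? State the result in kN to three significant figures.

P_cr ∝ 1/K², so P_cr,new = P_cr,old × (K_old/K_new)² = 43.1 × (2/0.7)²
= 43.1 × 8.163 = 352 kN

P_cr ≈ 352 kN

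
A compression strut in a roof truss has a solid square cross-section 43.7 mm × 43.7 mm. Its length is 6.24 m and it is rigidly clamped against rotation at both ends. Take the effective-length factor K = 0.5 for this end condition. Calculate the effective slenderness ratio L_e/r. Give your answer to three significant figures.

I = a⁴/12 = 43.7⁴/12 = 3.039×10^5 mm⁴
A = 1.910×10^3 mm²;  r_min = √(I/A) = √(3.039×10^5/1.910×10^3) = 12.62 mm
L_e = K·L = 0.5 × 6.24 m = 3.120 m = 3120.0 mm
λ = L_e / r_min = 3120.0 / 12.62 = 247

λ ≈ 247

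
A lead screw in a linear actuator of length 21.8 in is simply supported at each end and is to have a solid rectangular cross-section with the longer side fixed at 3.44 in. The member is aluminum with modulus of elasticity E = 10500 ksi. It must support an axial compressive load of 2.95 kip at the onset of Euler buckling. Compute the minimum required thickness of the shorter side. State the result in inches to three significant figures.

b ≈ 0.361 in

L_e = K·L = 1 × 21.8 = 21.80 in
Required I = P_cr·L_e²/(π²E) = 2.950×10^3 × 21.80² / (π² × 1.05×10^7) = 1.353×10^-2 in⁴
Rectangle, weak axis: I_min = h·b³/12 with h = 3.44 in fixed  ⇒  b = (12I/h)^(1/3) = 0.361 in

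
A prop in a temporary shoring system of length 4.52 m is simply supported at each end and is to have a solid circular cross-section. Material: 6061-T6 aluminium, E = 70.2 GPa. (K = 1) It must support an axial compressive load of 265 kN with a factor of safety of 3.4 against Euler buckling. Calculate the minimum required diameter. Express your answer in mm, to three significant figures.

d ≈ 153 mm

Required P_cr = n·P = 3.4 × 265 = 901.0 kN
L_e = K·L = 1 × 4.52 = 4.520 m
Required I = P_cr·L_e²/(π²E) = 9.010×10^5 × 4.520² / (π² × 7.02×10^10) = 2.657×10^-5 m⁴
I_req = 2.657×10^7 mm⁴
Solid circle: I = πd⁴/64  ⇒  d = (64I/π)^(1/4) = (64×2.657×10^7/π)^(1/4) = 153 mm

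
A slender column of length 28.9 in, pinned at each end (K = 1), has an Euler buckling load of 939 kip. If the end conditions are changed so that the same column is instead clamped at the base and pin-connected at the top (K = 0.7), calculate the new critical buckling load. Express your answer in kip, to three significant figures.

P_cr ≈ 1920 kip

P_cr ∝ 1/K², so P_cr,new = P_cr,old × (K_old/K_new)² = 939 × (1/0.7)²
= 939 × 2.041 = 1920 kip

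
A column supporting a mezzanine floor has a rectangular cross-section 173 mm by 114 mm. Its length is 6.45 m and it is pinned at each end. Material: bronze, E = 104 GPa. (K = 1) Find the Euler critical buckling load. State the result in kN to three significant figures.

Buckling occurs about the weak axis: I_min = h·b³/12 with b = 114 mm (the shorter side).
I_min = 173×114³/12 = 2.136×10^7 mm⁴
I = 2.136×10^7 mm⁴ = 2.136×10^-5 m⁴
Effective length L_e = K·L = 1 × 6.45 = 6.450 m
P_cr = π²EI / L_e² = π² × 104×10⁹ × 2.136×10^-5 / 6.450² = 5.270×10^5 N

P_cr ≈ 527 kN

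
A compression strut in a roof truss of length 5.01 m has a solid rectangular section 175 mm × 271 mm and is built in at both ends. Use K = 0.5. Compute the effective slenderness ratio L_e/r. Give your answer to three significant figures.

Buckling occurs about the weak axis: I_min = h·b³/12 with b = 175 mm (the shorter side).
I_min = 271×175³/12 = 1.210×10^8 mm⁴
A = 4.742×10^4 mm²;  r_min = √(I/A) = √(1.210×10^8/4.742×10^4) = 50.52 mm
L_e = K·L = 0.5 × 5.01 m = 2.505 m = 2505.0 mm
λ = L_e / r_min = 2505.0 / 50.52 = 49.6

λ ≈ 49.6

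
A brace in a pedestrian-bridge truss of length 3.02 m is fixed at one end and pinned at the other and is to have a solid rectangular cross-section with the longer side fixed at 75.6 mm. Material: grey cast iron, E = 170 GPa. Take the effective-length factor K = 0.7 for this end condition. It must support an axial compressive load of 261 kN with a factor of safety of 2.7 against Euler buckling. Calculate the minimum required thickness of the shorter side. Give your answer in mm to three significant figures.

Required P_cr = n·P = 2.7 × 261 = 704.7 kN
L_e = K·L = 0.7 × 3.02 = 2.114 m
Required I = P_cr·L_e²/(π²E) = 7.047×10^5 × 2.114² / (π² × 1.70×10^11) = 1.877×10^-6 m⁴
I_req = 1.877×10^6 mm⁴
Rectangle, weak axis: I_min = h·b³/12 with h = 75.6 mm fixed  ⇒  b = (12I/h)^(1/3) = 66.8 mm

b ≈ 66.8 mm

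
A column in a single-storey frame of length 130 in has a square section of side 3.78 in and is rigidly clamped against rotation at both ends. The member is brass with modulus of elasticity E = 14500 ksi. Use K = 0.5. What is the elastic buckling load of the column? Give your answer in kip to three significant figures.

I = a⁴/12 = 3.78⁴/12 = 17.01 in⁴
Effective length L_e = K·L = 0.5 × 130 = 65.00 in
P_cr = π²EI / L_e² = π² × 14500×10³ × 17.01 / 65.00² = 5.763×10^5 lb

P_cr ≈ 576 kip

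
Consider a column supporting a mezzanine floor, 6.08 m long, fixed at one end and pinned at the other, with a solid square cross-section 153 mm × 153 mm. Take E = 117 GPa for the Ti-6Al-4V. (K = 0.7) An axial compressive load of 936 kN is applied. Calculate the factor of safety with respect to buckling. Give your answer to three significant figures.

I = a⁴/12 = 153⁴/12 = 4.567×10^7 mm⁴
I = 4.567×10^7 mm⁴ = 4.567×10^-5 m⁴
Effective length L_e = K·L = 0.7 × 6.08 = 4.256 m
P_cr = π²EI / L_e² = π² × 117×10⁹ × 4.567×10^-5 / 4.256² = 2.911×10^6 N
Factor of safety n = P_cr / P = 2911.2 / 936 = 3.11

n ≈ 3.11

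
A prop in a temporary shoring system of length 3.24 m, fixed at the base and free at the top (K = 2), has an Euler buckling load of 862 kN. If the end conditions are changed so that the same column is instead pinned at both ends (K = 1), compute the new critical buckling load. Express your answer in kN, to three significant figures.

P_cr ≈ 3450 kN

P_cr ∝ 1/K², so P_cr,new = P_cr,old × (K_old/K_new)² = 862 × (2/1)²
= 862 × 4.000 = 3450 kN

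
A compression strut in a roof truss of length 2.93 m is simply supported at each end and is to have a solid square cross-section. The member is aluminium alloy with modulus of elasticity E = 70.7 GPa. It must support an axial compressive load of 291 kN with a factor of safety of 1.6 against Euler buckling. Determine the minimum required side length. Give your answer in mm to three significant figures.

Required P_cr = n·P = 1.6 × 291 = 465.6 kN
L_e = K·L = 1 × 2.93 = 2.930 m
Required I = P_cr·L_e²/(π²E) = 4.656×10^5 × 2.930² / (π² × 7.07×10^10) = 5.728×10^-6 m⁴
I_req = 5.728×10^6 mm⁴
Solid square: I = a⁴/12  ⇒  a = (12I)^(1/4) = (12×5.728×10^6)^(1/4) = 91.1 mm

a ≈ 91.1 mm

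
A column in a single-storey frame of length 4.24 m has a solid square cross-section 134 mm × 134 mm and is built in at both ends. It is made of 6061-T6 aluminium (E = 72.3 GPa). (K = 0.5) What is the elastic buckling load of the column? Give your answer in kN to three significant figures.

I = a⁴/12 = 134⁴/12 = 2.687×10^7 mm⁴
I = 2.687×10^7 mm⁴ = 2.687×10^-5 m⁴
Effective length L_e = K·L = 0.5 × 4.24 = 2.120 m
P_cr = π²EI / L_e² = π² × 72.3×10⁹ × 2.687×10^-5 / 2.120² = 4.266×10^6 N

P_cr ≈ 4270 kN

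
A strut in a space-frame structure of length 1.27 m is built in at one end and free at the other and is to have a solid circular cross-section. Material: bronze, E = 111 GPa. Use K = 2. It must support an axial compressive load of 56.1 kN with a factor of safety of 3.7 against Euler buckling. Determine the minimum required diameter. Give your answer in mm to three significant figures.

Required P_cr = n·P = 3.7 × 56.1 = 207.6 kN
L_e = K·L = 2 × 1.27 = 2.540 m
Required I = P_cr·L_e²/(π²E) = 2.076×10^5 × 2.540² / (π² × 1.11×10^11) = 1.222×10^-6 m⁴
I_req = 1.222×10^6 mm⁴
Solid circle: I = πd⁴/64  ⇒  d = (64I/π)^(1/4) = (64×1.222×10^6/π)^(1/4) = 70.6 mm

d ≈ 70.6 mm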